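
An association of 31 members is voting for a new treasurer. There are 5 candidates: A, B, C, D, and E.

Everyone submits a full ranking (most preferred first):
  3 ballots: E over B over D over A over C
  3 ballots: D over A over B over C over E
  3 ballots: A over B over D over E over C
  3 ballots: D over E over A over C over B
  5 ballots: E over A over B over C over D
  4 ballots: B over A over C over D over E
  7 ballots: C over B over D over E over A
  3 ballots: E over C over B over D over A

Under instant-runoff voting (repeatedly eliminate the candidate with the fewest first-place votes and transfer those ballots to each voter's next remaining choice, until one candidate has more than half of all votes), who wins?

Round 1: A 3, B 4, C 7, D 6, E 11. A eliminated.
Round 2: B 7, C 7, D 6, E 11. D eliminated.
Round 3: B 10, C 7, E 14. C eliminated.
Round 4: B 17, E 14. B has a majority (≥16).

B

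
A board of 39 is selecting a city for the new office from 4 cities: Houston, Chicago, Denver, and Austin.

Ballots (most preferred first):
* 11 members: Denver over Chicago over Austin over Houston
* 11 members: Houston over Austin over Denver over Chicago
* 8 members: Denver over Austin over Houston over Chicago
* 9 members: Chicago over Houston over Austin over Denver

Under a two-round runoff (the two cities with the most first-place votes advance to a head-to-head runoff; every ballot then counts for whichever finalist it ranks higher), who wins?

Round 1 first-place votes: Houston 11, Chicago 9, Denver 19, Austin 0. Denver and Houston advance.
Runoff: Denver is ranked above Houston on 19 ballots, Houston above Denver on 20.

Houston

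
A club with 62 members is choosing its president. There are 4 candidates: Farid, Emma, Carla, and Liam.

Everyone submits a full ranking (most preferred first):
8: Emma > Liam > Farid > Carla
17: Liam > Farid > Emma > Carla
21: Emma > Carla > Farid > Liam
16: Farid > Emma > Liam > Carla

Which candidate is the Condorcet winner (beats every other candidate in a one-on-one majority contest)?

Farid vs Emma: 33–29
Farid vs Carla: 41–21
Farid vs Liam: 37–25
Farid beats every other candidate.

Farid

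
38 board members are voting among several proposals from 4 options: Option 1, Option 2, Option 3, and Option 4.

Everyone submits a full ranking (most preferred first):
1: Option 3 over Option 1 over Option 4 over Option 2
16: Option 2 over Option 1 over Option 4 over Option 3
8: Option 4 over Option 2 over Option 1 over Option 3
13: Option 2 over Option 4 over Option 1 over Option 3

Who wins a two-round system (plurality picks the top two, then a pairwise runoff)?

Round 1 first-place votes: Option 1 0, Option 2 29, Option 3 1, Option 4 8. Option 2 and Option 4 advance.
Runoff: Option 2 is ranked above Option 4 on 29 ballots, Option 4 above Option 2 on 9.

Option 2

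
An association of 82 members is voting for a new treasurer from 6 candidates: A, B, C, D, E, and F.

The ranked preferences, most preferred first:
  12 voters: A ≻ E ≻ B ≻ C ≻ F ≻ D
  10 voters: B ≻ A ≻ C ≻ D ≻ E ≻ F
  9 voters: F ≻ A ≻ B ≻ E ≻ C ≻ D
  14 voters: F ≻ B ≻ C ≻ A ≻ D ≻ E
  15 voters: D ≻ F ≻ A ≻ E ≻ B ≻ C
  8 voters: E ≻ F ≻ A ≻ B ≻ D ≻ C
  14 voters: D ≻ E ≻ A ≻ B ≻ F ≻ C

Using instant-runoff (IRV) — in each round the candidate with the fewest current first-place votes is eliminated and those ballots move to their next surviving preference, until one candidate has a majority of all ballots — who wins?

F

Round 1: A 12, B 10, C 0, D 29, E 8, F 23. C eliminated.
Round 2: A 12, B 10, D 29, E 8, F 23. E eliminated.
Round 3: A 12, B 10, D 29, F 31. B eliminated.
Round 4: A 22, D 29, F 31. A eliminated.
Round 5: D 39, F 43. F has a majority (≥42).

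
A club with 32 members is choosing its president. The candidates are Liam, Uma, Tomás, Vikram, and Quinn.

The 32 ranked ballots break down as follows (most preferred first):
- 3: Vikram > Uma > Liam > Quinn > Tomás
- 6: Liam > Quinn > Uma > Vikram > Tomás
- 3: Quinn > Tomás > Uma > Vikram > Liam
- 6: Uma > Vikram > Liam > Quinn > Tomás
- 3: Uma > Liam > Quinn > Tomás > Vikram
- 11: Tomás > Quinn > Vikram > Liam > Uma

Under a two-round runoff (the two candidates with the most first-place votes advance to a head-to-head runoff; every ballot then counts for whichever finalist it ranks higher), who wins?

Uma

Round 1 first-place votes: Liam 6, Uma 9, Tomás 11, Vikram 3, Quinn 3. Tomás and Uma advance.
Runoff: Tomás is ranked above Uma on 14 ballots, Uma above Tomás on 18.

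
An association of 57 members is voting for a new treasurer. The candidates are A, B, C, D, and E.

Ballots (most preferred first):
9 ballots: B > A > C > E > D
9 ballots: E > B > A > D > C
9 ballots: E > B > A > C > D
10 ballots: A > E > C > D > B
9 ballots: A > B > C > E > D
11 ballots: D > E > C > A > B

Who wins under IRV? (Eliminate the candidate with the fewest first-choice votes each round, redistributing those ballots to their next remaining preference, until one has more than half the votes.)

Round 1: A 19, B 9, C 0, D 11, E 18. C eliminated.
Round 2: A 19, B 9, D 11, E 18. B eliminated.
Round 3: A 28, D 11, E 18. D eliminated.
Round 4: A 28, E 29. E has a majority (≥29).

E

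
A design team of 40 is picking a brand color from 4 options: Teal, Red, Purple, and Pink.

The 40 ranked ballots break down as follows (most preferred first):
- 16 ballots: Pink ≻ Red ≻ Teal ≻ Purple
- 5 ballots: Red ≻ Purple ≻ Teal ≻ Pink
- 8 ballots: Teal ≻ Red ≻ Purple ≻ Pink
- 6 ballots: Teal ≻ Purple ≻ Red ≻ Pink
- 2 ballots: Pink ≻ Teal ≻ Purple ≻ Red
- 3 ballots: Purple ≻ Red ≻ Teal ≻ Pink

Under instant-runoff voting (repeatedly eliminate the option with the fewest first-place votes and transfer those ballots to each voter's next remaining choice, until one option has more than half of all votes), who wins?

Teal

Round 1: Teal 14, Red 5, Purple 3, Pink 18. Purple eliminated.
Round 2: Teal 14, Red 8, Pink 18. Red eliminated.
Round 3: Teal 22, Pink 18. Teal has a majority (≥21).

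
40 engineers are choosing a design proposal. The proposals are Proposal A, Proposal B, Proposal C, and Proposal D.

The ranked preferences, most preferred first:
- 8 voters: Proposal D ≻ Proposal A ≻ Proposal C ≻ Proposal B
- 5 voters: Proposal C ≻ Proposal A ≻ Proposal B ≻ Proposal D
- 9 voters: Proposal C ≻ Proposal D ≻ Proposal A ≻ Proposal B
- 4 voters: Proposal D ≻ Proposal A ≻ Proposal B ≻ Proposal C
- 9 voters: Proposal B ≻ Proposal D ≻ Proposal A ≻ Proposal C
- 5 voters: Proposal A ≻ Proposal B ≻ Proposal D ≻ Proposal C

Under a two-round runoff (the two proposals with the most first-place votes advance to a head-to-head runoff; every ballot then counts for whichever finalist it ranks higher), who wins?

Round 1 first-place votes: Proposal A 5, Proposal B 9, Proposal C 14, Proposal D 12. Proposal C and Proposal D advance.
Runoff: Proposal C is ranked above Proposal D on 14 ballots, Proposal D above Proposal C on 26.

Proposal D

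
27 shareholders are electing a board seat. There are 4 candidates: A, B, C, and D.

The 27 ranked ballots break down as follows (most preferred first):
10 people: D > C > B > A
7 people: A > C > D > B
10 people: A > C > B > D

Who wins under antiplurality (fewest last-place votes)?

C

Last-place votes: A 10, B 7, C 0, D 10.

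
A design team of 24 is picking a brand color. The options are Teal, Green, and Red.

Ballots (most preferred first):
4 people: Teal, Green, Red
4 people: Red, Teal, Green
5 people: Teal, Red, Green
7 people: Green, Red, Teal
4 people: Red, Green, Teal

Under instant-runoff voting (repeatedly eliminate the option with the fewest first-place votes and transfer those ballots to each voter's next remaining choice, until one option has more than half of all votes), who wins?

Red

Round 1: Teal 9, Green 7, Red 8. Green eliminated.
Round 2: Teal 9, Red 15. Red has a majority (≥13).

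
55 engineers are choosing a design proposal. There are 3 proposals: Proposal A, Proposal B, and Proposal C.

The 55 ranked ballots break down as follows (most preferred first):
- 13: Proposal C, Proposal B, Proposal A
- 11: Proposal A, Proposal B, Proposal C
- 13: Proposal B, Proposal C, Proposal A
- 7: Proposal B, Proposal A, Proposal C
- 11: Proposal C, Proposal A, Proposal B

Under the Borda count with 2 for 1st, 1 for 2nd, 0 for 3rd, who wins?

Proposal B

Proposal A: 13×0 + 11×2 + 13×0 + 7×1 + 11×1 = 40
Proposal B: 13×1 + 11×1 + 13×2 + 7×2 + 11×0 = 64
Proposal C: 13×2 + 11×0 + 13×1 + 7×0 + 11×2 = 61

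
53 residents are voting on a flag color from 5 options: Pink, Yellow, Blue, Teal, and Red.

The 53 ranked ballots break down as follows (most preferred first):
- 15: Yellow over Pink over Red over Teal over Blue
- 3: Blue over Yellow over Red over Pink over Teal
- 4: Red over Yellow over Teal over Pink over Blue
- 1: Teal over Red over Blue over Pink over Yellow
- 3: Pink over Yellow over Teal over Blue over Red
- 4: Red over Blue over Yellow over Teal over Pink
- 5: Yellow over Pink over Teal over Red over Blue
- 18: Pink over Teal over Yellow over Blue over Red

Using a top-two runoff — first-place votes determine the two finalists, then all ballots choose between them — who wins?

Round 1 first-place votes: Pink 21, Yellow 20, Blue 3, Teal 1, Red 8. Pink and Yellow advance.
Runoff: Pink is ranked above Yellow on 22 ballots, Yellow above Pink on 31.

Yellow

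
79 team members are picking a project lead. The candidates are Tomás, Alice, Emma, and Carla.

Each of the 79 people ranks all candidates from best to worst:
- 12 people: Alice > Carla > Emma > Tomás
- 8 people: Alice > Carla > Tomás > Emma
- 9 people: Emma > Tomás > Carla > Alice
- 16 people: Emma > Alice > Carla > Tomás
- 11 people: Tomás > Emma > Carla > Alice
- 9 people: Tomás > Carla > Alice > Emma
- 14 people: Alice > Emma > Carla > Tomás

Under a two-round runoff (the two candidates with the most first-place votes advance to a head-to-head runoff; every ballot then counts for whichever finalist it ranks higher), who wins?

Alice

Round 1 first-place votes: Tomás 20, Alice 34, Emma 25, Carla 0. Alice and Emma advance.
Runoff: Alice is ranked above Emma on 43 ballots, Emma above Alice on 36.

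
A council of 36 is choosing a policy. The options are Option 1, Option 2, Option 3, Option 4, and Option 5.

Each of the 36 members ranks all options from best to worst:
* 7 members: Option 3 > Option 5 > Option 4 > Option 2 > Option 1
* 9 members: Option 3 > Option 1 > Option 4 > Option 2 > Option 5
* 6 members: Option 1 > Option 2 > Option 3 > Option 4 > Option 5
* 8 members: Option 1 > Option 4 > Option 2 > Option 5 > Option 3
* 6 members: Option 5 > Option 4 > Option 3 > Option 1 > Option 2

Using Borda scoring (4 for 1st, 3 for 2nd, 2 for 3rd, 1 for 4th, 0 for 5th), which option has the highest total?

Option 1

Option 1: 7×0 + 9×3 + 6×4 + 8×4 + 6×1 = 89
Option 2: 7×1 + 9×1 + 6×3 + 8×2 + 6×0 = 50
Option 3: 7×4 + 9×4 + 6×2 + 8×0 + 6×2 = 88
Option 4: 7×2 + 9×2 + 6×1 + 8×3 + 6×3 = 80
Option 5: 7×3 + 9×0 + 6×0 + 8×1 + 6×4 = 53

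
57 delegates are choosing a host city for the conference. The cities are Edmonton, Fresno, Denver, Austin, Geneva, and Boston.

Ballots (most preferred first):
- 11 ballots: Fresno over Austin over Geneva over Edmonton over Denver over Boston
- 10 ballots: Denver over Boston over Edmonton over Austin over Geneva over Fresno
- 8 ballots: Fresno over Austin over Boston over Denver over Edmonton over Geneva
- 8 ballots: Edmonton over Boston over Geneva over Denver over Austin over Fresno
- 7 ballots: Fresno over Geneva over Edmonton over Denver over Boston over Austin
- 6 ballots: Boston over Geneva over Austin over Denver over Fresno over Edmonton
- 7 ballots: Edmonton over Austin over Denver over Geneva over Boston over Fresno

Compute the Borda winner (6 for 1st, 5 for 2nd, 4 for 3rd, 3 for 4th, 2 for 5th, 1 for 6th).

Edmonton: 11×3 + 10×4 + 8×2 + 8×6 + 7×4 + 6×1 + 7×6 = 213
Fresno: 11×6 + 10×1 + 8×6 + 8×1 + 7×6 + 6×2 + 7×1 = 193
Denver: 11×2 + 10×6 + 8×3 + 8×3 + 7×3 + 6×3 + 7×4 = 197
Austin: 11×5 + 10×3 + 8×5 + 8×2 + 7×1 + 6×4 + 7×5 = 207
Geneva: 11×4 + 10×2 + 8×1 + 8×4 + 7×5 + 6×5 + 7×3 = 190
Boston: 11×1 + 10×5 + 8×4 + 8×5 + 7×2 + 6×6 + 7×2 = 197

Edmonton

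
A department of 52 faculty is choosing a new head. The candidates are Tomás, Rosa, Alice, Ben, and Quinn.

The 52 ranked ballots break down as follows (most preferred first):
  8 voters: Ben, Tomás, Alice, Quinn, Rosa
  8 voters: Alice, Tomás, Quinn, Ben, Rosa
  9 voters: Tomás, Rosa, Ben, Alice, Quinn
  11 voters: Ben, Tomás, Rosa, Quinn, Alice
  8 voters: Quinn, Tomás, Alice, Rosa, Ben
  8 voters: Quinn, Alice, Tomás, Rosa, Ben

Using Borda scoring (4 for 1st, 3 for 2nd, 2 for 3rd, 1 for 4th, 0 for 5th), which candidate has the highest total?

Tomás: 8×3 + 8×3 + 9×4 + 11×3 + 8×3 + 8×2 = 157
Rosa: 8×0 + 8×0 + 9×3 + 11×2 + 8×1 + 8×1 = 65
Alice: 8×2 + 8×4 + 9×1 + 11×0 + 8×2 + 8×3 = 97
Ben: 8×4 + 8×1 + 9×2 + 11×4 + 8×0 + 8×0 = 102
Quinn: 8×1 + 8×2 + 9×0 + 11×1 + 8×4 + 8×4 = 99

Tomás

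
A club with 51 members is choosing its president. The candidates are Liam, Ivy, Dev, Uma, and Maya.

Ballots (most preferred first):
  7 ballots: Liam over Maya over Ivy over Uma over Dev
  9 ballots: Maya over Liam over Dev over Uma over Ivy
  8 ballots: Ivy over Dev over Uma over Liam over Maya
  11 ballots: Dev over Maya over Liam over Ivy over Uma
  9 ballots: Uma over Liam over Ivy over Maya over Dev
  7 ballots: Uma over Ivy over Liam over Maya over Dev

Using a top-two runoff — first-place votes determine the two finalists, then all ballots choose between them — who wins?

Dev

Round 1 first-place votes: Liam 7, Ivy 8, Dev 11, Uma 16, Maya 9. Uma and Dev advance.
Runoff: Uma is ranked above Dev on 23 ballots, Dev above Uma on 28.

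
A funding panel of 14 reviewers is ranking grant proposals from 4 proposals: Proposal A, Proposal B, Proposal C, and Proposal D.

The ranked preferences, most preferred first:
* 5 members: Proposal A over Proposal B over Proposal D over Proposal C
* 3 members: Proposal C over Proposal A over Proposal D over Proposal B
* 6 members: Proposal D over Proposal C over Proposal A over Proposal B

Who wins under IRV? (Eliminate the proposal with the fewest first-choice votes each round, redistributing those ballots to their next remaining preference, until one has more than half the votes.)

Round 1: Proposal A 5, Proposal B 0, Proposal C 3, Proposal D 6. Proposal B eliminated.
Round 2: Proposal A 5, Proposal C 3, Proposal D 6. Proposal C eliminated.
Round 3: Proposal A 8, Proposal D 6. Proposal A has a majority (≥8).

Proposal A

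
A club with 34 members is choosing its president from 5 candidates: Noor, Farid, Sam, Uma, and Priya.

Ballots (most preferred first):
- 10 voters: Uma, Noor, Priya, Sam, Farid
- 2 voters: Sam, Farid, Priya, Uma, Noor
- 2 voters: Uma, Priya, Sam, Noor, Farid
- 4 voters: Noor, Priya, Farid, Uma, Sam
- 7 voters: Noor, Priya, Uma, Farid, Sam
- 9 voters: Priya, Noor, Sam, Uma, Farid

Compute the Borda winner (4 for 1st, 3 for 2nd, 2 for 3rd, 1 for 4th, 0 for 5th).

Noor

Noor: 10×3 + 2×0 + 2×1 + 4×4 + 7×4 + 9×3 = 103
Farid: 10×0 + 2×3 + 2×0 + 4×2 + 7×1 + 9×0 = 21
Sam: 10×1 + 2×4 + 2×2 + 4×0 + 7×0 + 9×2 = 40
Uma: 10×4 + 2×1 + 2×4 + 4×1 + 7×2 + 9×1 = 77
Priya: 10×2 + 2×2 + 2×3 + 4×3 + 7×3 + 9×4 = 99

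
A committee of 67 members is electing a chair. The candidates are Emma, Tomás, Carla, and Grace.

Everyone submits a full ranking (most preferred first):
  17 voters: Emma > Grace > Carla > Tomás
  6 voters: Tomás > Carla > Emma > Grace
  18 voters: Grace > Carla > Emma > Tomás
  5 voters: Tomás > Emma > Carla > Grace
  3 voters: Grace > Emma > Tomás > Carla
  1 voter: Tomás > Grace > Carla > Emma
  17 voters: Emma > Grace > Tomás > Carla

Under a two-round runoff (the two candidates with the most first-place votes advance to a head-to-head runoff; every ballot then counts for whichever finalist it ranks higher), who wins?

Emma

Round 1 first-place votes: Emma 34, Tomás 12, Carla 0, Grace 21. Emma and Grace advance.
Runoff: Emma is ranked above Grace on 45 ballots, Grace above Emma on 22.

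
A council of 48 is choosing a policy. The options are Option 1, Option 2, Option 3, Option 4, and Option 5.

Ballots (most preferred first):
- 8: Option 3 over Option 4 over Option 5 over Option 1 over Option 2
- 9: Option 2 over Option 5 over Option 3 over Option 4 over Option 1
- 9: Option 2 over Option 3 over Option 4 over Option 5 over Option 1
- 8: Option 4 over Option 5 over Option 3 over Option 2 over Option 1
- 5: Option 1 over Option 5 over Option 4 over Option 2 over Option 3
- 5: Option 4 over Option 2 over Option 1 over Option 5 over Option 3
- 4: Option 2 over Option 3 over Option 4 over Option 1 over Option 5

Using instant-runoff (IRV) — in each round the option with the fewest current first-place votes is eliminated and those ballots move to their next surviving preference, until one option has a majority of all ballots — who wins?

Option 4

Round 1: Option 1 5, Option 2 22, Option 3 8, Option 4 13, Option 5 0. Option 5 eliminated.
Round 2: Option 1 5, Option 2 22, Option 3 8, Option 4 13. Option 1 eliminated.
Round 3: Option 2 22, Option 3 8, Option 4 18. Option 3 eliminated.
Round 4: Option 2 22, Option 4 26. Option 4 has a majority (≥25).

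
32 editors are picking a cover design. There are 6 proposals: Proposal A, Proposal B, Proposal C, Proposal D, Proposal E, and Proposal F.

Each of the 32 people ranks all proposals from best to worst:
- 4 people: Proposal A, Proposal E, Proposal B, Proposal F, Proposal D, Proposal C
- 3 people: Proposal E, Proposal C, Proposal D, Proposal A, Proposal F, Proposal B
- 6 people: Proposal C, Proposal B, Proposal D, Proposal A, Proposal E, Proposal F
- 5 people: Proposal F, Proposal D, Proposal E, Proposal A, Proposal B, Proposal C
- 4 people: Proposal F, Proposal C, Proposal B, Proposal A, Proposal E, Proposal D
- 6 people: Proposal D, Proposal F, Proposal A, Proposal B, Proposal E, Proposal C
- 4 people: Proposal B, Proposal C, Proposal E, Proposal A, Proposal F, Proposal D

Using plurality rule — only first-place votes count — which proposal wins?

First-place votes: Proposal A 4, Proposal B 4, Proposal C 6, Proposal D 6, Proposal E 3, Proposal F 9.

Proposal F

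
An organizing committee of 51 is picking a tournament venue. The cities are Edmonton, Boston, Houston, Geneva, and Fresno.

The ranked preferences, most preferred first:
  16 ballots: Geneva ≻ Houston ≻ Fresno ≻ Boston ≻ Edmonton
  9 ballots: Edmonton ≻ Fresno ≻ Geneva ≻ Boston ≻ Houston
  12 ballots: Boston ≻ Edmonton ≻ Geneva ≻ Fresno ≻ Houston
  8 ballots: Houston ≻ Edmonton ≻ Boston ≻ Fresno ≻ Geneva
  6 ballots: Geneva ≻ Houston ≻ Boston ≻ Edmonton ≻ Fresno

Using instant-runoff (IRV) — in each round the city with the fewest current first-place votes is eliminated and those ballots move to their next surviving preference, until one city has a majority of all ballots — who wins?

Round 1: Edmonton 9, Boston 12, Houston 8, Geneva 22, Fresno 0. Fresno eliminated.
Round 2: Edmonton 9, Boston 12, Houston 8, Geneva 22. Houston eliminated.
Round 3: Edmonton 17, Boston 12, Geneva 22. Boston eliminated.
Round 4: Edmonton 29, Geneva 22. Edmonton has a majority (≥26).

Edmonton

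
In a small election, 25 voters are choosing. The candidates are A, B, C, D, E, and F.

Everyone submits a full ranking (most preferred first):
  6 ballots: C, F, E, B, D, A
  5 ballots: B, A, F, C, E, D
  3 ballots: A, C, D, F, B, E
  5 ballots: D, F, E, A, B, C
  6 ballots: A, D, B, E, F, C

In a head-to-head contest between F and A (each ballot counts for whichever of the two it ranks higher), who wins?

A

F is ranked above A on 11 ballots; A above F on 14.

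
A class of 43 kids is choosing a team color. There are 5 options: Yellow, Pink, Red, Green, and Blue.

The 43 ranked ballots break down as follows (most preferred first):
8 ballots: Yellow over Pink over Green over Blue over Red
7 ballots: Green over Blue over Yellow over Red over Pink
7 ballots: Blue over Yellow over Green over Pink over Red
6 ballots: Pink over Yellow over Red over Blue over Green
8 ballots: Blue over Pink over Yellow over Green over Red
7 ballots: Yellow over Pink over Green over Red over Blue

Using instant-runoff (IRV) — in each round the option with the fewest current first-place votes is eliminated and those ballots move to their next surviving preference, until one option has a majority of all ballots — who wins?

Round 1: Yellow 15, Pink 6, Red 0, Green 7, Blue 15. Red eliminated.
Round 2: Yellow 15, Pink 6, Green 7, Blue 15. Pink eliminated.
Round 3: Yellow 21, Green 7, Blue 15. Green eliminated.
Round 4: Yellow 21, Blue 22. Blue has a majority (≥22).

Blue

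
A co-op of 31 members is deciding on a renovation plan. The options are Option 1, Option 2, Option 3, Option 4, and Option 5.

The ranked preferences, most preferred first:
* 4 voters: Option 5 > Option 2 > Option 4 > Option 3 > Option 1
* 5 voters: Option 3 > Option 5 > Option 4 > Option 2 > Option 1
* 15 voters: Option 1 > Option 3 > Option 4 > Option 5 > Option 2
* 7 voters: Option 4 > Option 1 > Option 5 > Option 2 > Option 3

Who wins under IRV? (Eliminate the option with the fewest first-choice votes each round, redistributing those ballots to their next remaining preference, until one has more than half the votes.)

Round 1: Option 1 15, Option 2 0, Option 3 5, Option 4 7, Option 5 4. Option 2 eliminated.
Round 2: Option 1 15, Option 3 5, Option 4 7, Option 5 4. Option 5 eliminated.
Round 3: Option 1 15, Option 3 5, Option 4 11. Option 3 eliminated.
Round 4: Option 1 15, Option 4 16. Option 4 has a majority (≥16).

Option 4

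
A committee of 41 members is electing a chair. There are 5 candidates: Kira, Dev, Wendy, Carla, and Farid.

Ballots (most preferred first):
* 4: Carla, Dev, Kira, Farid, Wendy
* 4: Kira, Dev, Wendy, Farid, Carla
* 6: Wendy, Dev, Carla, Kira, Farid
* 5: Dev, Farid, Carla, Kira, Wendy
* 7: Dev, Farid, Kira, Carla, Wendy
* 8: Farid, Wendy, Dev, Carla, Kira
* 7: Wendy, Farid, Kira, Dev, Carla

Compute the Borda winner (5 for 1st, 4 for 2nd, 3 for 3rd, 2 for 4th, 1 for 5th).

Dev

Kira: 4×3 + 4×5 + 6×2 + 5×2 + 7×3 + 8×1 + 7×3 = 104
Dev: 4×4 + 4×4 + 6×4 + 5×5 + 7×5 + 8×3 + 7×2 = 154
Wendy: 4×1 + 4×3 + 6×5 + 5×1 + 7×1 + 8×4 + 7×5 = 125
Carla: 4×5 + 4×1 + 6×3 + 5×3 + 7×2 + 8×2 + 7×1 = 94
Farid: 4×2 + 4×2 + 6×1 + 5×4 + 7×4 + 8×5 + 7×4 = 138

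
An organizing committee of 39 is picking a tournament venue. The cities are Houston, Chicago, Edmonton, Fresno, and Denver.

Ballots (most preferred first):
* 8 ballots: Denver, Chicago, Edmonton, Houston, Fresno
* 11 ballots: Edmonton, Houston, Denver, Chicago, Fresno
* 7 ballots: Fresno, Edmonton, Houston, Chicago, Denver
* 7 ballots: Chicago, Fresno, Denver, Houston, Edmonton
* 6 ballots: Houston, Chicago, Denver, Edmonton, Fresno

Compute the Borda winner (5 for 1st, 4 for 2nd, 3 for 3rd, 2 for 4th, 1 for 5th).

Chicago

Houston: 8×2 + 11×4 + 7×3 + 7×2 + 6×5 = 125
Chicago: 8×4 + 11×2 + 7×2 + 7×5 + 6×4 = 127
Edmonton: 8×3 + 11×5 + 7×4 + 7×1 + 6×2 = 126
Fresno: 8×1 + 11×1 + 7×5 + 7×4 + 6×1 = 88
Denver: 8×5 + 11×3 + 7×1 + 7×3 + 6×3 = 119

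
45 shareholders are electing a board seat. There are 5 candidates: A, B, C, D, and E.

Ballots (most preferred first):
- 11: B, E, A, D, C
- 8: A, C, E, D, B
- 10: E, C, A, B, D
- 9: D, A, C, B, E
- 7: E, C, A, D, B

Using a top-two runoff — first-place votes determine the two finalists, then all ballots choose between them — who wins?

Round 1 first-place votes: A 8, B 11, C 0, D 9, E 17. E and B advance.
Runoff: E is ranked above B on 25 ballots, B above E on 20.

E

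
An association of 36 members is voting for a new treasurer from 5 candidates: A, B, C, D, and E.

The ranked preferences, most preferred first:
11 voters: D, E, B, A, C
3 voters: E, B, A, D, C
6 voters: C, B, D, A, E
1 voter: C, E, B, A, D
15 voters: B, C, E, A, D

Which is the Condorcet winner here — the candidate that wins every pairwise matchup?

B vs A: 36–0
B vs C: 29–7
B vs D: 25–11
B vs E: 21–15
B beats every other candidate.

B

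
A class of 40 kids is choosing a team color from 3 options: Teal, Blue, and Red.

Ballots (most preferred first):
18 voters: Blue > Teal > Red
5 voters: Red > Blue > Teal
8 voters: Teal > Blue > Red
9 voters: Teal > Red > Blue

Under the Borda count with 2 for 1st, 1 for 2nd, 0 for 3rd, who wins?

Teal: 18×1 + 5×0 + 8×2 + 9×2 = 52
Blue: 18×2 + 5×1 + 8×1 + 9×0 = 49
Red: 18×0 + 5×2 + 8×0 + 9×1 = 19

Teal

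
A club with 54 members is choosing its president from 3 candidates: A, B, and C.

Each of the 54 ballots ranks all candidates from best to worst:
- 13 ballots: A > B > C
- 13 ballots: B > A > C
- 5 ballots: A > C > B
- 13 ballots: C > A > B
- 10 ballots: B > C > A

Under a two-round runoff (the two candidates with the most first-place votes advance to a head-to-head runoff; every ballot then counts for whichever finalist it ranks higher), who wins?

Round 1 first-place votes: A 18, B 23, C 13. B and A advance.
Runoff: B is ranked above A on 23 ballots, A above B on 31.

A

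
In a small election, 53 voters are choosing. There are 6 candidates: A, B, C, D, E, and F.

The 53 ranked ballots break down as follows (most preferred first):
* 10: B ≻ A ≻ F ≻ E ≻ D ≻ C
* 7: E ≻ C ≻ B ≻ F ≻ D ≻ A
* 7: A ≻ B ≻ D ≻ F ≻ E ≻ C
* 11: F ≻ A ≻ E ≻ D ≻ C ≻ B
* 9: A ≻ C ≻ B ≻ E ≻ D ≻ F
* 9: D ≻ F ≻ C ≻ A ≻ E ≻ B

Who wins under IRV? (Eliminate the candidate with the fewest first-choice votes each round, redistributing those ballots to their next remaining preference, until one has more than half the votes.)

B

Round 1: A 16, B 10, C 0, D 9, E 7, F 11. C eliminated.
Round 2: A 16, B 10, D 9, E 7, F 11. E eliminated.
Round 3: A 16, B 17, D 9, F 11. D eliminated.
Round 4: A 16, B 17, F 20. A eliminated.
Round 5: B 33, F 20. B has a majority (≥27).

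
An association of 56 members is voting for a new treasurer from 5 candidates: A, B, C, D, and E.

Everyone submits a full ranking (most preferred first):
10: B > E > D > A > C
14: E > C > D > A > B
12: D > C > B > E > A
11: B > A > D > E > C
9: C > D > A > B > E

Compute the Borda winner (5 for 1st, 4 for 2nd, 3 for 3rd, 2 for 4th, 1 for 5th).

D

A: 10×2 + 14×2 + 12×1 + 11×4 + 9×3 = 131
B: 10×5 + 14×1 + 12×3 + 11×5 + 9×2 = 173
C: 10×1 + 14×4 + 12×4 + 11×1 + 9×5 = 170
D: 10×3 + 14×3 + 12×5 + 11×3 + 9×4 = 201
E: 10×4 + 14×5 + 12×2 + 11×2 + 9×1 = 165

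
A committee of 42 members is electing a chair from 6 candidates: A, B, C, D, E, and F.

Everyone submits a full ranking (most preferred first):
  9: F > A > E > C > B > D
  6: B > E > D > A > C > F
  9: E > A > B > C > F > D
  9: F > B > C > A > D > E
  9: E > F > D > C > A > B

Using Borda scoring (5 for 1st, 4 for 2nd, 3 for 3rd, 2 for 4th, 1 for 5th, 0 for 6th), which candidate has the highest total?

E

A: 9×4 + 6×2 + 9×4 + 9×2 + 9×1 = 111
B: 9×1 + 6×5 + 9×3 + 9×4 + 9×0 = 102
C: 9×2 + 6×1 + 9×2 + 9×3 + 9×2 = 87
D: 9×0 + 6×3 + 9×0 + 9×1 + 9×3 = 54
E: 9×3 + 6×4 + 9×5 + 9×0 + 9×5 = 141
F: 9×5 + 6×0 + 9×1 + 9×5 + 9×4 = 135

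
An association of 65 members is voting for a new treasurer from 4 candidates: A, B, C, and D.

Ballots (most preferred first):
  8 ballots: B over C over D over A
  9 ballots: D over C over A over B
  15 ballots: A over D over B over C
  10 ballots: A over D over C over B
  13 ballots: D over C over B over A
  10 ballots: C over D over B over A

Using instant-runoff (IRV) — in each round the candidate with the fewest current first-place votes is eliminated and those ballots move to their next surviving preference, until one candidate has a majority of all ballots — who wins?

D

Round 1: A 25, B 8, C 10, D 22. B eliminated.
Round 2: A 25, C 18, D 22. C eliminated.
Round 3: A 25, D 40. D has a majority (≥33).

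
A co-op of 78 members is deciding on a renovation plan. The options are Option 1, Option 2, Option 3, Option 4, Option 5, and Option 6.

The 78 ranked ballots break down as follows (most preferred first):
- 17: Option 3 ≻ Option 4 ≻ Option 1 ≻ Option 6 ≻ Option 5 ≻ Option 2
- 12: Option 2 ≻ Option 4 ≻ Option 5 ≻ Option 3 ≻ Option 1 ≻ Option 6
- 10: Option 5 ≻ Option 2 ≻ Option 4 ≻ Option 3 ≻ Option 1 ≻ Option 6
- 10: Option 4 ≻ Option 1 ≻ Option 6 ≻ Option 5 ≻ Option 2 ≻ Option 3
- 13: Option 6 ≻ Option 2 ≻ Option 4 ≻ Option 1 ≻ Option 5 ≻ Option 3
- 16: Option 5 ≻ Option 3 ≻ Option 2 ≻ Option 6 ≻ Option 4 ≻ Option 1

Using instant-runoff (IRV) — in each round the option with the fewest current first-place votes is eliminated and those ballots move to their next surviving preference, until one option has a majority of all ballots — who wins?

Option 6

Round 1: Option 1 0, Option 2 12, Option 3 17, Option 4 10, Option 5 26, Option 6 13. Option 1 eliminated.
Round 2: Option 2 12, Option 3 17, Option 4 10, Option 5 26, Option 6 13. Option 4 eliminated.
Round 3: Option 2 12, Option 3 17, Option 5 26, Option 6 23. Option 2 eliminated.
Round 4: Option 3 17, Option 5 38, Option 6 23. Option 3 eliminated.
Round 5: Option 5 38, Option 6 40. Option 6 has a majority (≥40).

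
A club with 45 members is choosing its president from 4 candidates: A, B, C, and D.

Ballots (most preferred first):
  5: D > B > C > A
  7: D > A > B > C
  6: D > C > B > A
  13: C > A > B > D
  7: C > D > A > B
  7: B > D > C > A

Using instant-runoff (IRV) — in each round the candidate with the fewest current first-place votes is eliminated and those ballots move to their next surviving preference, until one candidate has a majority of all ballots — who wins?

D

Round 1: A 0, B 7, C 20, D 18. A eliminated.
Round 2: B 7, C 20, D 18. B eliminated.
Round 3: C 20, D 25. D has a majority (≥23).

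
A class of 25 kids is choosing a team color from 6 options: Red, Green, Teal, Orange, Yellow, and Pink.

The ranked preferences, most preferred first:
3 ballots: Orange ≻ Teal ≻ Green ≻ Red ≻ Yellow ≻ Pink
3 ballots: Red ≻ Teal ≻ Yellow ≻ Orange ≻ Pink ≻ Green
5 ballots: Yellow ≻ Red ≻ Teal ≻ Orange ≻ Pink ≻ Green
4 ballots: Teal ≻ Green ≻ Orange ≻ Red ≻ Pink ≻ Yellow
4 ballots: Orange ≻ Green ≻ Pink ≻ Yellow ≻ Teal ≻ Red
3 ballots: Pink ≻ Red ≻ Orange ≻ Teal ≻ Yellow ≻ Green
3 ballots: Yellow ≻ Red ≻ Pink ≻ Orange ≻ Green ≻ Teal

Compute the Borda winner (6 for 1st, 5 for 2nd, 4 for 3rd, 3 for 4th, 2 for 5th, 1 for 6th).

Red: 3×3 + 3×6 + 5×5 + 4×3 + 4×1 + 3×5 + 3×5 = 98
Green: 3×4 + 3×1 + 5×1 + 4×5 + 4×5 + 3×1 + 3×2 = 69
Teal: 3×5 + 3×5 + 5×4 + 4×6 + 4×2 + 3×3 + 3×1 = 94
Orange: 3×6 + 3×3 + 5×3 + 4×4 + 4×6 + 3×4 + 3×3 = 103
Yellow: 3×2 + 3×4 + 5×6 + 4×1 + 4×3 + 3×2 + 3×6 = 88
Pink: 3×1 + 3×2 + 5×2 + 4×2 + 4×4 + 3×6 + 3×4 = 73

Orange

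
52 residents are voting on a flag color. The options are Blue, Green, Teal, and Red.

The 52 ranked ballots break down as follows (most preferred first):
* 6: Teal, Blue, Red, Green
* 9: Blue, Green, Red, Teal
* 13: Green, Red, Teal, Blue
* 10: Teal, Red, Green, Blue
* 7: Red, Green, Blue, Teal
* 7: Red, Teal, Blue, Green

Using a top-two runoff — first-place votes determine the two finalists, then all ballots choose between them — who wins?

Red

Round 1 first-place votes: Blue 9, Green 13, Teal 16, Red 14. Teal and Red advance.
Runoff: Teal is ranked above Red on 16 ballots, Red above Teal on 36.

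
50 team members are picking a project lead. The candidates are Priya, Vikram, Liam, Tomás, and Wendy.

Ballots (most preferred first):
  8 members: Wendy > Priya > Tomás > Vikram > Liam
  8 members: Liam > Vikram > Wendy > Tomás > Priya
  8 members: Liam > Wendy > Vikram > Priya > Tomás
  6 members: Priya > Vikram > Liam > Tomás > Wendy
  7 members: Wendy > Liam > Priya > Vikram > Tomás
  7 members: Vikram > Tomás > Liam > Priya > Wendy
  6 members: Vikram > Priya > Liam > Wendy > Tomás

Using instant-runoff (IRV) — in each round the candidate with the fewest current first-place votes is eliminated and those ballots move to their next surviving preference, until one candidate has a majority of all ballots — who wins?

Vikram

Round 1: Priya 6, Vikram 13, Liam 16, Tomás 0, Wendy 15. Tomás eliminated.
Round 2: Priya 6, Vikram 13, Liam 16, Wendy 15. Priya eliminated.
Round 3: Vikram 19, Liam 16, Wendy 15. Wendy eliminated.
Round 4: Vikram 27, Liam 23. Vikram has a majority (≥26).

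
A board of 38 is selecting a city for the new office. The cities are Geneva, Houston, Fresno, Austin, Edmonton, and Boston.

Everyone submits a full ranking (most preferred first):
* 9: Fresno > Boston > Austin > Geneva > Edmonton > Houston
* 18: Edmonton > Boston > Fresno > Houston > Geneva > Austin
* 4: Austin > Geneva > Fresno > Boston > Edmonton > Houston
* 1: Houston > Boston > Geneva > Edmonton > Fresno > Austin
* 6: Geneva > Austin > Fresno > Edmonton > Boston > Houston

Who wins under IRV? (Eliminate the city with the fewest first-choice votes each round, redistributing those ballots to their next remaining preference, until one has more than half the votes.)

Geneva

Round 1: Geneva 6, Houston 1, Fresno 9, Austin 4, Edmonton 18, Boston 0. Boston eliminated.
Round 2: Geneva 6, Houston 1, Fresno 9, Austin 4, Edmonton 18. Houston eliminated.
Round 3: Geneva 7, Fresno 9, Austin 4, Edmonton 18. Austin eliminated.
Round 4: Geneva 11, Fresno 9, Edmonton 18. Fresno eliminated.
Round 5: Geneva 20, Edmonton 18. Geneva has a majority (≥20).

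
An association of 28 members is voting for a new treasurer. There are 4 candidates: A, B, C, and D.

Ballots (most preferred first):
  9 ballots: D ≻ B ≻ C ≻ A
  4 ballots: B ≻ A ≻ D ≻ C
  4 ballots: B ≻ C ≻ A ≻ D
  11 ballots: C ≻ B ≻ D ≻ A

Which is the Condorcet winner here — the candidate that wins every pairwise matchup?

B

B vs A: 28–0
B vs C: 17–11
B vs D: 19–9
B beats every other candidate.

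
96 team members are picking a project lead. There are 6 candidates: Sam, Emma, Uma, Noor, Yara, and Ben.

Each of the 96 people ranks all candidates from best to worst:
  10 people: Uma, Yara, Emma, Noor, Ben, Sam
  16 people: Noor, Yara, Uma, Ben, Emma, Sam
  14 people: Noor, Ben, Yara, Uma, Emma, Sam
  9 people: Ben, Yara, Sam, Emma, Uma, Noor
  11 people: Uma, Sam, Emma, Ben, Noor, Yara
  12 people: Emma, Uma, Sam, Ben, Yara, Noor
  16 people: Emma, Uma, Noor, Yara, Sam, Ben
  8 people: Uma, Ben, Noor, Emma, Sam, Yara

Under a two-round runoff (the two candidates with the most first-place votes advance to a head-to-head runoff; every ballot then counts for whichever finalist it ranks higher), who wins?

Uma

Round 1 first-place votes: Sam 0, Emma 28, Uma 29, Noor 30, Yara 0, Ben 9. Noor and Uma advance.
Runoff: Noor is ranked above Uma on 30 ballots, Uma above Noor on 66.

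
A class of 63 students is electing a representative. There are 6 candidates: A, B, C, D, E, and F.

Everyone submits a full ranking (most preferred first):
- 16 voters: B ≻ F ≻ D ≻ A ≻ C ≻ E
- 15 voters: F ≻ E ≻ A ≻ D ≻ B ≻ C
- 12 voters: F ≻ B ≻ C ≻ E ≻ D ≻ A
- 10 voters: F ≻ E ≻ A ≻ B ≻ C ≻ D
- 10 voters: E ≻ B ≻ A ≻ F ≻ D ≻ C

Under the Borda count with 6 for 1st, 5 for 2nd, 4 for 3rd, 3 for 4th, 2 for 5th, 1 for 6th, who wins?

A: 16×3 + 15×4 + 12×1 + 10×4 + 10×4 = 200
B: 16×6 + 15×2 + 12×5 + 10×3 + 10×5 = 266
C: 16×2 + 15×1 + 12×4 + 10×2 + 10×1 = 125
D: 16×4 + 15×3 + 12×2 + 10×1 + 10×2 = 163
E: 16×1 + 15×5 + 12×3 + 10×5 + 10×6 = 237
F: 16×5 + 15×6 + 12×6 + 10×6 + 10×3 = 332

F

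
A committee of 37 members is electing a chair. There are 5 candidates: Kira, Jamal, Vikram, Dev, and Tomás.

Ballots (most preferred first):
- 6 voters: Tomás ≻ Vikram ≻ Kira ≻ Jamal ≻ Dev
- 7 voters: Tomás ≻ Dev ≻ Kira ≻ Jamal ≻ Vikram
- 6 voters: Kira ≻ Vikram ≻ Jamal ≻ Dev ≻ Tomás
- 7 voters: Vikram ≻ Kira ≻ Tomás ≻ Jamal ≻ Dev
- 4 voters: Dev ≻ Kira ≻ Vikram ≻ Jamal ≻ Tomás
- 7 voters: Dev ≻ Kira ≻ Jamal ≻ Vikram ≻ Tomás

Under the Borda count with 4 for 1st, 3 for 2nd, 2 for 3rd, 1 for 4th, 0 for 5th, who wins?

Kira: 6×2 + 7×2 + 6×4 + 7×3 + 4×3 + 7×3 = 104
Jamal: 6×1 + 7×1 + 6×2 + 7×1 + 4×1 + 7×2 = 50
Vikram: 6×3 + 7×0 + 6×3 + 7×4 + 4×2 + 7×1 = 79
Dev: 6×0 + 7×3 + 6×1 + 7×0 + 4×4 + 7×4 = 71
Tomás: 6×4 + 7×4 + 6×0 + 7×2 + 4×0 + 7×0 = 66

Kira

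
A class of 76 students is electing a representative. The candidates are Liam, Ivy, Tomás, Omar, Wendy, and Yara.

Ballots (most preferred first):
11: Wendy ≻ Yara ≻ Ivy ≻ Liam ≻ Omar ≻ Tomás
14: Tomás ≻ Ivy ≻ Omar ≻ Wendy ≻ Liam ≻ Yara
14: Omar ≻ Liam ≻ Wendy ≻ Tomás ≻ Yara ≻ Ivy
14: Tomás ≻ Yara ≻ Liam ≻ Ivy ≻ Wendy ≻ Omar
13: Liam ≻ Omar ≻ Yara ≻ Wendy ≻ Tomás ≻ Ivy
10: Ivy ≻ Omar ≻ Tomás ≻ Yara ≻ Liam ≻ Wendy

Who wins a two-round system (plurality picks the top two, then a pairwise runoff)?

Omar

Round 1 first-place votes: Liam 13, Ivy 10, Tomás 28, Omar 14, Wendy 11, Yara 0. Tomás and Omar advance.
Runoff: Tomás is ranked above Omar on 28 ballots, Omar above Tomás on 48.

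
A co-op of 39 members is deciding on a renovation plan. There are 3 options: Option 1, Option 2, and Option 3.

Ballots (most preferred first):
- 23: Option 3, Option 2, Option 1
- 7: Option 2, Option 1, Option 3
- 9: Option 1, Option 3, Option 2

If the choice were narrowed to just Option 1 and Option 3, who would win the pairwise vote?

Option 3

Option 1 is ranked above Option 3 on 16 ballots; Option 3 above Option 1 on 23.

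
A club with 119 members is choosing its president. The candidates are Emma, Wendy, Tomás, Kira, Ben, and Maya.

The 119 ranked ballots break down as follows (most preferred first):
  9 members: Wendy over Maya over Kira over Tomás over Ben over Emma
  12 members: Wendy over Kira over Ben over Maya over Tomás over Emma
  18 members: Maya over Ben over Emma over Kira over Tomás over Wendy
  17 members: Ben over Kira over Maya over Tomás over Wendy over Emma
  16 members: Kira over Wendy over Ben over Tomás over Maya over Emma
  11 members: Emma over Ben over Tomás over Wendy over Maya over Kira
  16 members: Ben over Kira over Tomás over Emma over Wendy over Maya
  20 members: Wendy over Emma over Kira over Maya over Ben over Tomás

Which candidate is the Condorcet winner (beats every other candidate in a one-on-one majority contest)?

Ben

Ben vs Emma: 88–31
Ben vs Wendy: 62–57
Ben vs Tomás: 110–9
Ben vs Kira: 62–57
Ben vs Maya: 72–47
Ben beats every other candidate.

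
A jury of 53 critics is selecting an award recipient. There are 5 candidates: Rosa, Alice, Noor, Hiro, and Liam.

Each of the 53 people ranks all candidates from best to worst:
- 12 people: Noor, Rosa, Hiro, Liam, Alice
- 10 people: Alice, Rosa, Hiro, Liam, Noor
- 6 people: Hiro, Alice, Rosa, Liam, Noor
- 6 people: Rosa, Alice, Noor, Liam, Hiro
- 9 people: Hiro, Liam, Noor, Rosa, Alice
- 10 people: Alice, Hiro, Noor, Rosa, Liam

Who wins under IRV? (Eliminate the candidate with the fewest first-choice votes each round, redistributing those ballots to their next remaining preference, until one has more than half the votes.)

Hiro

Round 1: Rosa 6, Alice 20, Noor 12, Hiro 15, Liam 0. Liam eliminated.
Round 2: Rosa 6, Alice 20, Noor 12, Hiro 15. Rosa eliminated.
Round 3: Alice 26, Noor 12, Hiro 15. Noor eliminated.
Round 4: Alice 26, Hiro 27. Hiro has a majority (≥27).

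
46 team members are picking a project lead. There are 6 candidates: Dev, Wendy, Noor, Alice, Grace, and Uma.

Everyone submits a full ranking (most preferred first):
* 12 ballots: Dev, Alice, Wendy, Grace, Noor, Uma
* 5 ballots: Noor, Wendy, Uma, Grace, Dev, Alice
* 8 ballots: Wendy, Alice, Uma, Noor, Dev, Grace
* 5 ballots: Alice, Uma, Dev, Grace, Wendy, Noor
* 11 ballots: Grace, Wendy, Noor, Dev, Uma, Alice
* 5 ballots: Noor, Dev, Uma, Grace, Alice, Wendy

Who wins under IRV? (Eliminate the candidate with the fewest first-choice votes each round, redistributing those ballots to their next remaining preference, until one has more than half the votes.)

Round 1: Dev 12, Wendy 8, Noor 10, Alice 5, Grace 11, Uma 0. Uma eliminated.
Round 2: Dev 12, Wendy 8, Noor 10, Alice 5, Grace 11. Alice eliminated.
Round 3: Dev 17, Wendy 8, Noor 10, Grace 11. Wendy eliminated.
Round 4: Dev 17, Noor 18, Grace 11. Grace eliminated.
Round 5: Dev 17, Noor 29. Noor has a majority (≥24).

Noor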